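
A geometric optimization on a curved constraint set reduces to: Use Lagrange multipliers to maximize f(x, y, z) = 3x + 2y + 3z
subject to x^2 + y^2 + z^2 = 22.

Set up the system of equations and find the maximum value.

Lagrange conditions: 3 = 2*lambda*x, 2 = 2*lambda*y, 3 = 2*lambda*z
So x:3 = y:2 = z:3, i.e. x = 3t, y = 2t, z = 3t
Constraint: t^2*(3^2 + 2^2 + 3^2) = 22
  t^2 * 22 = 22  =>  t = sqrt(1)
Maximum = 3*3t + 2*2t + 3*3t = 22*sqrt(1) = 22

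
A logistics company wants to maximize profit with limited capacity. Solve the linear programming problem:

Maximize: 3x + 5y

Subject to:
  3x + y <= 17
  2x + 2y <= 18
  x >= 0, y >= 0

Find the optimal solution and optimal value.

Feasible vertices: (0, 0), (0, 9), (4, 5), (17/3, 0)
Objective 3x + 5y at each:
  (0, 0): 0
  (0, 9): 45
  (4, 5): 37
  (17/3, 0): 17
Maximum is 45 at (0, 9).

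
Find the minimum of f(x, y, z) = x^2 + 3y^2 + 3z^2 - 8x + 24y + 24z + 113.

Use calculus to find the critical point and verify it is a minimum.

f(x,y,z) = x^2 + 3y^2 + 3z^2 - 8x + 24y + 24z + 113
df/dx = 2x + (-8) = 0 => x = 4
df/dy = 6y + (24) = 0 => y = -4
df/dz = 6z + (24) = 0 => z = -4
f(4,-4,-4) = 1*(4)^2 + 3*(-4)^2 + 3*(-4)^2 + -8*(4) + 24*(-4) + 24*(-4) + 113 = 1
Hessian is diagonal with entries 2, 6, 6 > 0, confirmed minimum.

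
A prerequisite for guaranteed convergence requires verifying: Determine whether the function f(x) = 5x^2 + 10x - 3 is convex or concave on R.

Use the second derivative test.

f(x) = 5x^2 + 10x - 3
f'(x) = 10x + 10
f''(x) = 10
Since f''(x) = 10 > 0 for all x, f is convex on R.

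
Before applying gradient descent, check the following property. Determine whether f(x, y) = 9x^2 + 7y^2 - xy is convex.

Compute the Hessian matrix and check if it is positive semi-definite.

f(x,y) = 9x^2 + 7y^2 - xy
Hessian H = [[18, -1], [-1, 14]]
trace(H) = 32, det(H) = 251
Eigenvalues: (32 +/- sqrt(20)) / 2 = 18.24, 13.76
Since both eigenvalues > 0, f is convex.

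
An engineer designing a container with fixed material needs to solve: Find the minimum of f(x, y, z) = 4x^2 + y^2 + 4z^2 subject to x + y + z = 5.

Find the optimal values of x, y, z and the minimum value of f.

Using Lagrange multipliers on f = 4x^2 + y^2 + 4z^2 with constraint x + y + z = 5:
Conditions: 2*4*x = lambda, 2*1*y = lambda, 2*4*z = lambda
So x = lambda/8, y = lambda/2, z = lambda/8
Substituting into constraint: lambda * (3/4) = 5
lambda = 20/3
x = 5/6, y = 10/3, z = 5/6
Minimum value = 50/3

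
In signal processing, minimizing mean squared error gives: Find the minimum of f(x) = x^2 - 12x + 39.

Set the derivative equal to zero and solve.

f(x) = x^2 - 12x + 39
f'(x) = 2x + (-12) = 0
x = 12/2 = 6
f(6) = 3
Since f''(x) = 2 > 0, this is a minimum.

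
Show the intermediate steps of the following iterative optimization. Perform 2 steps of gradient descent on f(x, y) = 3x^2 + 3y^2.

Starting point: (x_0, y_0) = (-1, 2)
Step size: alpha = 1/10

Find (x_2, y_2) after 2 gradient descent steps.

f(x,y) = 3x^2 + 3y^2
grad_x = 6x + 0y, grad_y = 6y + 0x
Step 1: grad = (-6, 12), (-2/5, 4/5)
Step 2: grad = (-12/5, 24/5), (-4/25, 8/25)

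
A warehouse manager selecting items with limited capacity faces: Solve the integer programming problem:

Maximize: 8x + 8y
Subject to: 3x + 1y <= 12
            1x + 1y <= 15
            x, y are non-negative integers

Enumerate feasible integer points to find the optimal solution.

Constraint 1: 3x + 1y <= 12
Constraint 2: 1x + 1y <= 15
Feasible x range (need y >= 0): 0 <= x <= min(12/3, 15/1) => x in {0, ..., 4}.
Enumerate feasible integer points row by row (the coefficient of y is 8 > 0, so for each x the largest feasible y gives the best value):
  x = 0: y <= min((12 - 3*0)/1, (15 - 1*0)/1) => y in {0, ..., 12}; best 8*0 + 8*12 = 96
  x = 1: y <= min((12 - 3*1)/1, (15 - 1*1)/1) => y in {0, ..., 9}; best 8*1 + 8*9 = 80
  x = 2: y <= min((12 - 3*2)/1, (15 - 1*2)/1) => y in {0, ..., 6}; best 8*2 + 8*6 = 64
  x = 3: y <= min((12 - 3*3)/1, (15 - 1*3)/1) => y in {0, ..., 3}; best 8*3 + 8*3 = 48
  x = 4: y <= min((12 - 3*4)/1, (15 - 1*4)/1) => y in {0}; best 8*4 + 8*0 = 32
The maximum 8x + 8y = 96 is achieved at x = 0, y = 12.
Check: 3*0 + 1*12 = 12 <= 12 and 1*0 + 1*12 = 12 <= 15.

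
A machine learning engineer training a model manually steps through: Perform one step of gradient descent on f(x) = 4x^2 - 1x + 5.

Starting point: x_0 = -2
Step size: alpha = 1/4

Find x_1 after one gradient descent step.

f(x) = 4x^2 - 1x + 5
f'(x) = 8x - 1
f'(-2) = 8*-2 + (-1) = -17
x_1 = x_0 - alpha * f'(x_0) = -2 - 1/4 * -17 = 9/4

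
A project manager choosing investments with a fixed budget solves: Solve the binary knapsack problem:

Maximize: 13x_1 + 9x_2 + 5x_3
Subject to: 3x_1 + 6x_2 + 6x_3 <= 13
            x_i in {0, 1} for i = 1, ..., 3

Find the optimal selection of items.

Items: item 1 (v=13, w=3), item 2 (v=9, w=6), item 3 (v=5, w=6)
Capacity: 13
Checking all 8 subsets (w = total weight, v = total value):
  {}: w = 0, v = 0
  {1}: w = 3, v = 13
  {2}: w = 6, v = 9
  {3}: w = 6, v = 5
  {1, 2}: w = 9, v = 22
  {1, 3}: w = 9, v = 18
  {2, 3}: w = 12, v = 14
  {1, 2, 3}: w = 15 > 13, infeasible
Best feasible subset: items [1, 2]
Total weight: 9 <= 13, total value: 22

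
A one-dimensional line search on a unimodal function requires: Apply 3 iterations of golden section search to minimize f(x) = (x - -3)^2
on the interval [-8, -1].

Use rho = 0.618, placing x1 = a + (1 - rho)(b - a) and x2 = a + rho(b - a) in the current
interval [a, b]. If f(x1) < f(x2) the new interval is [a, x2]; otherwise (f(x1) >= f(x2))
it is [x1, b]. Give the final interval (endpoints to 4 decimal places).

Golden section search for min of f(x) = (x - -3)^2 on [-8, -1].
Each step: x1 = a + (1 - rho)(b - a), x2 = a + rho(b - a); if f(x1) < f(x2) keep [a, x2], otherwise keep [x1, b].
Step 1: [-8.0000, -1.0000], x1=-5.3260 (f=5.4103), x2=-3.6740 (f=0.4543); f(x1) > f(x2) => keep [-5.3260, -1.0000]
Step 2: [-5.3260, -1.0000], x1=-3.6735 (f=0.4536), x2=-2.6525 (f=0.1207); f(x1) > f(x2) => keep [-3.6735, -1.0000]
Step 3: [-3.6735, -1.0000], x1=-2.6522 (f=0.1210), x2=-2.0213 (f=0.9579); f(x1) < f(x2) => keep [-3.6735, -2.0213]
Final interval: [-3.6735, -2.0213]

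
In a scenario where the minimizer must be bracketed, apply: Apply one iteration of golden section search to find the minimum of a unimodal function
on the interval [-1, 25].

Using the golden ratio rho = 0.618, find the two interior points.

Golden section search on [-1, 25].
Golden ratio rho = 0.618 (approx).
Interior points:
  x_1 = -1 + (1-0.618)*26 = 8.9320
  x_2 = -1 + 0.618*26 = 15.0680
Compare f(x_1) and f(x_2) to determine which subinterval to keep.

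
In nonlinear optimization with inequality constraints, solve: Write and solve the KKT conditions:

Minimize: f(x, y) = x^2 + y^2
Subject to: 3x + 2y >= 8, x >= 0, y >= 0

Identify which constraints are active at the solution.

KKT conditions for min x^2 + y^2 s.t. 3x + 2y >= 8, x >= 0, y >= 0:
Stationarity: 2x = mu*3 + mu_x, 2y = mu*2 + mu_y, with mu, mu_x, mu_y >= 0
Complementary slackness: mu*(3x + 2y - 8) = 0, mu_x*x = 0, mu_y*y = 0
(0, 0) is infeasible (3*0 + 2*0 < 8), so if mu = 0 stationarity would force x = mu_x/2 >= 0, y = mu_y/2 >= 0 with mu_x*x = mu_y*y = 0, i.e. x = y = 0: contradiction. Hence mu > 0 and 3x + 2y = 8 is active.
Try x > 0, y > 0 (so mu_x = mu_y = 0): x = 3*mu/2, y = 2*mu/2
Substitute: 3*(3*mu/2) + 2*(2*mu/2) = 8
  mu*13/2 = 8 => mu = 16/13
x* = 24/13 > 0, y* = 16/13 > 0, consistent with mu_x = mu_y = 0.
f is convex and the constraints are linear, so this KKT point is the global minimum.
f* = 64/13
Active constraints: 3x + 2y >= 8 (holds with equality, mu = 16/13 > 0); x >= 0 and y >= 0 are inactive (mu_x = mu_y = 0).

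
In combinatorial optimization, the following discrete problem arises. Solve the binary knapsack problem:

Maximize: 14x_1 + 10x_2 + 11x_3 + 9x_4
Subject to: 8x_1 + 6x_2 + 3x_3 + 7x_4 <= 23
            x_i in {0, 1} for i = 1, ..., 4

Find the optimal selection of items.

Items: item 1 (v=14, w=8), item 2 (v=10, w=6), item 3 (v=11, w=3), item 4 (v=9, w=7)
Capacity: 23
Checking all 16 subsets (w = total weight, v = total value):
  {}: w = 0, v = 0
  {1}: w = 8, v = 14
  {2}: w = 6, v = 10
  {3}: w = 3, v = 11
  {4}: w = 7, v = 9
  {1, 2}: w = 14, v = 24
  {1, 3}: w = 11, v = 25
  {1, 4}: w = 15, v = 23
  {2, 3}: w = 9, v = 21
  {2, 4}: w = 13, v = 19
  {3, 4}: w = 10, v = 20
  {1, 2, 3}: w = 17, v = 35
  {1, 2, 4}: w = 21, v = 33
  {1, 3, 4}: w = 18, v = 34
  {2, 3, 4}: w = 16, v = 30
  {1, 2, 3, 4}: w = 24 > 23, infeasible
Best feasible subset: items [1, 2, 3]
Total weight: 17 <= 23, total value: 35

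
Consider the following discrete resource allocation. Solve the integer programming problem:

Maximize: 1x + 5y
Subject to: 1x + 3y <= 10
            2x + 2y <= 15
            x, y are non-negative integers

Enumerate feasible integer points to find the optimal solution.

Constraint 1: 1x + 3y <= 10
Constraint 2: 2x + 2y <= 15
Feasible x range (need y >= 0): 0 <= x <= min(10/1, 15/2) => x in {0, ..., 7}.
Enumerate feasible integer points row by row (the coefficient of y is 5 > 0, so for each x the largest feasible y gives the best value):
  x = 0: y <= min((10 - 1*0)/3, (15 - 2*0)/2) => y in {0, ..., 3}; best 1*0 + 5*3 = 15
  x = 1: y <= min((10 - 1*1)/3, (15 - 2*1)/2) => y in {0, ..., 3}; best 1*1 + 5*3 = 16
  x = 2: y <= min((10 - 1*2)/3, (15 - 2*2)/2) => y in {0, ..., 2}; best 1*2 + 5*2 = 12
  x = 3: y <= min((10 - 1*3)/3, (15 - 2*3)/2) => y in {0, ..., 2}; best 1*3 + 5*2 = 13
  x = 4: y <= min((10 - 1*4)/3, (15 - 2*4)/2) => y in {0, ..., 2}; best 1*4 + 5*2 = 14
  x = 5: y <= min((10 - 1*5)/3, (15 - 2*5)/2) => y in {0, ..., 1}; best 1*5 + 5*1 = 10
  x = 6: y <= min((10 - 1*6)/3, (15 - 2*6)/2) => y in {0, ..., 1}; best 1*6 + 5*1 = 11
  x = 7: y <= min((10 - 1*7)/3, (15 - 2*7)/2) => y in {0}; best 1*7 + 5*0 = 7
The maximum 1x + 5y = 16 is achieved at x = 1, y = 3.
Check: 1*1 + 3*3 = 10 <= 10 and 2*1 + 2*3 = 8 <= 15.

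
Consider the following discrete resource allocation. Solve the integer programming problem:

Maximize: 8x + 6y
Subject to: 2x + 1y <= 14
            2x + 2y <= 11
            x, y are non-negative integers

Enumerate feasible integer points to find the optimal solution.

Constraint 1: 2x + 1y <= 14
Constraint 2: 2x + 2y <= 11
Feasible x range (need y >= 0): 0 <= x <= min(14/2, 11/2) => x in {0, ..., 5}.
Enumerate feasible integer points row by row (the coefficient of y is 6 > 0, so for each x the largest feasible y gives the best value):
  x = 0: y <= min((14 - 2*0)/1, (11 - 2*0)/2) => y in {0, ..., 5}; best 8*0 + 6*5 = 30
  x = 1: y <= min((14 - 2*1)/1, (11 - 2*1)/2) => y in {0, ..., 4}; best 8*1 + 6*4 = 32
  x = 2: y <= min((14 - 2*2)/1, (11 - 2*2)/2) => y in {0, ..., 3}; best 8*2 + 6*3 = 34
  x = 3: y <= min((14 - 2*3)/1, (11 - 2*3)/2) => y in {0, ..., 2}; best 8*3 + 6*2 = 36
  x = 4: y <= min((14 - 2*4)/1, (11 - 2*4)/2) => y in {0, ..., 1}; best 8*4 + 6*1 = 38
  x = 5: y <= min((14 - 2*5)/1, (11 - 2*5)/2) => y in {0}; best 8*5 + 6*0 = 40
The maximum 8x + 6y = 40 is achieved at x = 5, y = 0.
Check: 2*5 + 1*0 = 10 <= 14 and 2*5 + 2*0 = 10 <= 11.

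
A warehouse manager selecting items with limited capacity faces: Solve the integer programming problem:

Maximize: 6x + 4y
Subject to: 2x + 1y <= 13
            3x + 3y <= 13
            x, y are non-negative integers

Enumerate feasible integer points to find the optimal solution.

Constraint 1: 2x + 1y <= 13
Constraint 2: 3x + 3y <= 13
Feasible x range (need y >= 0): 0 <= x <= min(13/2, 13/3) => x in {0, ..., 4}.
Enumerate feasible integer points row by row (the coefficient of y is 4 > 0, so for each x the largest feasible y gives the best value):
  x = 0: y <= min((13 - 2*0)/1, (13 - 3*0)/3) => y in {0, ..., 4}; best 6*0 + 4*4 = 16
  x = 1: y <= min((13 - 2*1)/1, (13 - 3*1)/3) => y in {0, ..., 3}; best 6*1 + 4*3 = 18
  x = 2: y <= min((13 - 2*2)/1, (13 - 3*2)/3) => y in {0, ..., 2}; best 6*2 + 4*2 = 20
  x = 3: y <= min((13 - 2*3)/1, (13 - 3*3)/3) => y in {0, ..., 1}; best 6*3 + 4*1 = 22
  x = 4: y <= min((13 - 2*4)/1, (13 - 3*4)/3) => y in {0}; best 6*4 + 4*0 = 24
The maximum 6x + 4y = 24 is achieved at x = 4, y = 0.
Check: 2*4 + 1*0 = 8 <= 13 and 3*4 + 3*0 = 12 <= 13.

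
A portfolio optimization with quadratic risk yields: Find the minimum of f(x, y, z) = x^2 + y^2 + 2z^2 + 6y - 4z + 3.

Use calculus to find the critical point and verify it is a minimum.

f(x,y,z) = x^2 + y^2 + 2z^2 + 6y - 4z + 3
df/dx = 2x + (0) = 0 => x = 0
df/dy = 2y + (6) = 0 => y = -3
df/dz = 4z + (-4) = 0 => z = 1
f(0,-3,1) = 1*(0)^2 + 1*(-3)^2 + 2*(1)^2 + 6*(-3) + -4*(1) + 3 = -8
Hessian is diagonal with entries 2, 2, 4 > 0, confirmed minimum.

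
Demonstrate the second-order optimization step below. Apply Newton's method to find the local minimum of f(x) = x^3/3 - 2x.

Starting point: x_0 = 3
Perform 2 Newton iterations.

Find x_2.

f(x) = x^3/3 - 2x
f'(x) = x^2 - 2, f''(x) = 2x
Newton update: x_{n+1} = x_n - (x_n^2 - 2)/(2*x_n)
Step 1: x_0 = 3, f'=7, f''=6, x_1 = 11/6
Step 2: x_1 = 11/6, f'=49/36, f''=11/3, x_2 = 193/132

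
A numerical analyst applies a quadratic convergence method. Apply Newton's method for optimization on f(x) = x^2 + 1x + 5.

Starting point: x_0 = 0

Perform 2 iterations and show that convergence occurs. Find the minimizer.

f(x) = x^2 + 1x + 5, f'(x) = 2x + (1), f''(x) = 2
Step 1: f'(0) = 1, x_1 = 0 - 1/2 = -1/2
Step 2: f'(-1/2) = 0, x_2 = -1/2 (converged)
Newton's method converges in 1 step for quadratics.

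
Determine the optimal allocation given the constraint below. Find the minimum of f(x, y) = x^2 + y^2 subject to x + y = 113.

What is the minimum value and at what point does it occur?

Substitute y = 113 - x into f(x,y) = x^2 + y^2:
g(x) = x^2 + (113 - x)^2 = 2x^2 - 226x + 12769
g'(x) = 4x - 226 = 0  =>  x = 113/2
y = 113 - 113/2 = 113/2
Minimum value = (113/2)^2 + (113/2)^2 = 12769/2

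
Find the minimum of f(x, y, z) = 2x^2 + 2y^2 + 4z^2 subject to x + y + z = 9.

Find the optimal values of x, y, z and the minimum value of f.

Using Lagrange multipliers on f = 2x^2 + 2y^2 + 4z^2 with constraint x + y + z = 9:
Conditions: 2*2*x = lambda, 2*2*y = lambda, 2*4*z = lambda
So x = lambda/4, y = lambda/4, z = lambda/8
Substituting into constraint: lambda * (5/8) = 9
lambda = 72/5
x = 18/5, y = 18/5, z = 9/5
Minimum value = 324/5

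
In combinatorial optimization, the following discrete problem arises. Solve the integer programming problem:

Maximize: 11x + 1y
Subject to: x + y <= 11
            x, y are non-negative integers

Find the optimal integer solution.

Objective: 11x + 1y, constraint: x + y <= 11
Coefficient of x is 11 >= coefficient of y is 1, so allocate the entire budget to x.
Optimal: x = 11, y = 0, value = 121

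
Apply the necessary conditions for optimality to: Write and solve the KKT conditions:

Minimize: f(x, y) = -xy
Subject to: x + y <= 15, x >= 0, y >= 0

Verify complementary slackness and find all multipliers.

Problem: min -xy s.t. x + y <= 15 (multiplier lambda), x >= 0 (mu_x), y >= 0 (mu_y)
KKT stationarity: -y + lambda - mu_x = 0, -x + lambda - mu_y = 0, with lambda, mu_x, mu_y >= 0
Complementary slackness: lambda*(x + y - 15) = 0, mu_x*x = 0, mu_y*y = 0
If lambda = 0: y = -mu_x <= 0 and x = -mu_y <= 0 force x = y = 0 with f = 0; but x = y = 15/2 is feasible with f = -225/4 < 0, so this is not the minimum. Hence lambda > 0 and x + y = 15.
Try x > 0, y > 0 (so mu_x = mu_y = 0): y = lambda, x = lambda => x = y = lambda
x + y = 15 => 2*lambda = 15 => lambda = 15/2
x* = y* = 15/2 > 0, consistent with mu_x = mu_y = 0.
(Any feasible point with x = 0 or y = 0 has f = 0 > -225/4, so the minimum is not on those boundaries.)
min(-xy) = -225/4 (i.e. max xy = 225/4)
Multipliers: lambda = 15/2, mu_x = 0, mu_y = 0
Complementary slackness: lambda*(x + y - 15) = 15/2*(15/2 + 15/2 - 15) = 0, mu_x*x = 0*15/2 = 0, mu_y*y = 0*15/2 = 0. Satisfied.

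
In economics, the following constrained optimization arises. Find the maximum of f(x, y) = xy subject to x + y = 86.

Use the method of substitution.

Substitute y = 86 - x into f(x,y) = xy:
g(x) = x(86 - x) = 86x - x^2
g'(x) = 86 - 2x = 0  =>  x = 43
y = 86 - 43 = 43
Maximum value = 43 * 43 = 1849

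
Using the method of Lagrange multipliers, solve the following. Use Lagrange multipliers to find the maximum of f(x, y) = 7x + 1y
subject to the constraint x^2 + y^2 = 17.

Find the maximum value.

Set up Lagrange conditions: grad f = lambda * grad g
  7 = 2*lambda*x
  1 = 2*lambda*y
From these: x/y = 7/1, so x = 7t, y = 1t for some t.
Substitute into constraint: (7t)^2 + (1t)^2 = 17
  t^2 * 50 = 17
  t = sqrt(17/50)
Maximum = 7*x + 1*y = (7^2 + 1^2)*t = 50 * sqrt(17/50) = sqrt(850)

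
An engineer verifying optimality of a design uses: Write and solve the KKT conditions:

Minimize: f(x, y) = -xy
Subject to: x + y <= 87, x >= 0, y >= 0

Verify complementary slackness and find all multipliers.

Problem: min -xy s.t. x + y <= 87 (multiplier lambda), x >= 0 (mu_x), y >= 0 (mu_y)
KKT stationarity: -y + lambda - mu_x = 0, -x + lambda - mu_y = 0, with lambda, mu_x, mu_y >= 0
Complementary slackness: lambda*(x + y - 87) = 0, mu_x*x = 0, mu_y*y = 0
If lambda = 0: y = -mu_x <= 0 and x = -mu_y <= 0 force x = y = 0 with f = 0; but x = y = 87/2 is feasible with f = -7569/4 < 0, so this is not the minimum. Hence lambda > 0 and x + y = 87.
Try x > 0, y > 0 (so mu_x = mu_y = 0): y = lambda, x = lambda => x = y = lambda
x + y = 87 => 2*lambda = 87 => lambda = 87/2
x* = y* = 87/2 > 0, consistent with mu_x = mu_y = 0.
(Any feasible point with x = 0 or y = 0 has f = 0 > -7569/4, so the minimum is not on those boundaries.)
min(-xy) = -7569/4 (i.e. max xy = 7569/4)
Multipliers: lambda = 87/2, mu_x = 0, mu_y = 0
Complementary slackness: lambda*(x + y - 87) = 87/2*(87/2 + 87/2 - 87) = 0, mu_x*x = 0*87/2 = 0, mu_y*y = 0*87/2 = 0. Satisfied.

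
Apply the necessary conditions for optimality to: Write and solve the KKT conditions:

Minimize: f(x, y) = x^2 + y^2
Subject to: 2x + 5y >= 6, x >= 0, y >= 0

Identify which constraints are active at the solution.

KKT conditions for min x^2 + y^2 s.t. 2x + 5y >= 6, x >= 0, y >= 0:
Stationarity: 2x = mu*2 + mu_x, 2y = mu*5 + mu_y, with mu, mu_x, mu_y >= 0
Complementary slackness: mu*(2x + 5y - 6) = 0, mu_x*x = 0, mu_y*y = 0
(0, 0) is infeasible (2*0 + 5*0 < 6), so if mu = 0 stationarity would force x = mu_x/2 >= 0, y = mu_y/2 >= 0 with mu_x*x = mu_y*y = 0, i.e. x = y = 0: contradiction. Hence mu > 0 and 2x + 5y = 6 is active.
Try x > 0, y > 0 (so mu_x = mu_y = 0): x = 2*mu/2, y = 5*mu/2
Substitute: 2*(2*mu/2) + 5*(5*mu/2) = 6
  mu*29/2 = 6 => mu = 12/29
x* = 12/29 > 0, y* = 30/29 > 0, consistent with mu_x = mu_y = 0.
f is convex and the constraints are linear, so this KKT point is the global minimum.
f* = 36/29
Active constraints: 2x + 5y >= 6 (holds with equality, mu = 12/29 > 0); x >= 0 and y >= 0 are inactive (mu_x = mu_y = 0).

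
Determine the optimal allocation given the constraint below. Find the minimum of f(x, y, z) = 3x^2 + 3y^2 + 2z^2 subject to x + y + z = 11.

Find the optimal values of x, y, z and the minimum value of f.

Using Lagrange multipliers on f = 3x^2 + 3y^2 + 2z^2 with constraint x + y + z = 11:
Conditions: 2*3*x = lambda, 2*3*y = lambda, 2*2*z = lambda
So x = lambda/6, y = lambda/6, z = lambda/4
Substituting into constraint: lambda * (7/12) = 11
lambda = 132/7
x = 22/7, y = 22/7, z = 33/7
Minimum value = 726/7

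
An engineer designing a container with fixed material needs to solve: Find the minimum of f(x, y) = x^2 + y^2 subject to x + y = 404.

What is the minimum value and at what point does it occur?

Substitute y = 404 - x into f(x,y) = x^2 + y^2:
g(x) = x^2 + (404 - x)^2 = 2x^2 - 808x + 163216
g'(x) = 4x - 808 = 0  =>  x = 202
y = 404 - 202 = 202
Minimum value = 202^2 + 202^2 = 81608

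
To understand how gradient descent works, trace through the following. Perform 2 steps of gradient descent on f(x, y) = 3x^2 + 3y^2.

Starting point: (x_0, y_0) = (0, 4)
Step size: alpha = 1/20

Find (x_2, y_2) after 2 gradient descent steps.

f(x,y) = 3x^2 + 3y^2
grad_x = 6x + 0y, grad_y = 6y + 0x
Step 1: grad = (0, 24), (0, 14/5)
Step 2: grad = (0, 84/5), (0, 49/25)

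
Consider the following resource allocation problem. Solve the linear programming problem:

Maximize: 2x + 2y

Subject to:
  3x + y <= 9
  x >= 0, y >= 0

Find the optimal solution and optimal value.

The feasible region has vertices at [(0, 0), (3, 0), (0, 9)].
Checking objective 2x + 2y at each vertex:
  (0, 0): 2*0 + 2*0 = 0
  (3, 0): 2*3 + 2*0 = 6
  (0, 9): 2*0 + 2*9 = 18
Maximum is 18 at (0, 9).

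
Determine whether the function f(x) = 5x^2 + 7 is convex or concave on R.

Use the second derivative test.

f(x) = 5x^2 + 7
f'(x) = 10x + 0
f''(x) = 10
Since f''(x) = 10 > 0 for all x, f is convex on R.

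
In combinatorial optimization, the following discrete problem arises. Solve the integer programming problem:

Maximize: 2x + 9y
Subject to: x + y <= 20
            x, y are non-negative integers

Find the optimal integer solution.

Objective: 2x + 9y, constraint: x + y <= 20
Coefficient of y is 9 > coefficient of x is 2, so allocate the entire budget to y.
Optimal: x = 0, y = 20, value = 180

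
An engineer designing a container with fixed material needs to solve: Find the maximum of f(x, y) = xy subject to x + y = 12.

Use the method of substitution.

Substitute y = 12 - x into f(x,y) = xy:
g(x) = x(12 - x) = 12x - x^2
g'(x) = 12 - 2x = 0  =>  x = 6
y = 12 - 6 = 6
Maximum value = 6 * 6 = 36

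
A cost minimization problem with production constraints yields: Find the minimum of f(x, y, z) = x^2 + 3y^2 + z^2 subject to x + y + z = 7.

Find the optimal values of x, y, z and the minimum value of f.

Using Lagrange multipliers on f = x^2 + 3y^2 + z^2 with constraint x + y + z = 7:
Conditions: 2*1*x = lambda, 2*3*y = lambda, 2*1*z = lambda
So x = lambda/2, y = lambda/6, z = lambda/2
Substituting into constraint: lambda * (7/6) = 7
lambda = 6
x = 3, y = 1, z = 3
Minimum value = 21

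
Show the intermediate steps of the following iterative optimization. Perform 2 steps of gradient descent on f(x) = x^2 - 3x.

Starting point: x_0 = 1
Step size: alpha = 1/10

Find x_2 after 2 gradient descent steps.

f(x) = x^2 - 3x, f'(x) = 2x + (-3)
Step 1: f'(1) = -1, x_1 = 1 - 1/10 * -1 = 11/10
Step 2: f'(11/10) = -4/5, x_2 = 11/10 - 1/10 * -4/5 = 59/50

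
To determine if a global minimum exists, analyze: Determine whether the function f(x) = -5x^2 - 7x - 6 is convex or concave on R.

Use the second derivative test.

f(x) = -5x^2 - 7x - 6
f'(x) = -10x - 7
f''(x) = -10
Since f''(x) = -10 < 0 for all x, f is concave on R.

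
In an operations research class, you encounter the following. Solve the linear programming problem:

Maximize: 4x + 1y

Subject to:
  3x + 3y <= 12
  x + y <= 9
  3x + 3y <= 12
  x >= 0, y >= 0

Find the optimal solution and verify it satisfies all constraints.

Feasible vertices: (0, 0), (0, 4), (4, 0)
Objective 4x + 1y at each vertex:
  (0, 0): 0
  (0, 4): 4
  (4, 0): 16
Maximum is 16 at (4, 0).
Verify constraints at (x, y) = (4, 0):
  3*4 + 3*0 = 12 <= 12 (active)
  1*4 + 1*0 = 4 <= 9
  3*4 + 3*0 = 12 <= 12 (active)
  x = 4 >= 0, y = 0 >= 0. All constraints satisfied.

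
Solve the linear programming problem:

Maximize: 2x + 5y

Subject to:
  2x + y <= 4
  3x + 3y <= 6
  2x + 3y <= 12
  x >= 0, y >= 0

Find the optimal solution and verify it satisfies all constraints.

Feasible vertices: (0, 0), (0, 2), (2, 0)
Objective 2x + 5y at each vertex:
  (0, 0): 0
  (0, 2): 10
  (2, 0): 4
Maximum is 10 at (0, 2).
Verify constraints at (x, y) = (0, 2):
  2*0 + 1*2 = 2 <= 4
  3*0 + 3*2 = 6 <= 6 (active)
  2*0 + 3*2 = 6 <= 12
  x = 0 >= 0, y = 2 >= 0. All constraints satisfied.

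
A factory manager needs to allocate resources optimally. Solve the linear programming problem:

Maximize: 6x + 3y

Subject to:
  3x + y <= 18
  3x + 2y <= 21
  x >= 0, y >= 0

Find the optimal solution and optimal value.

Feasible vertices: (0, 0), (0, 21/2), (5, 3), (6, 0)
Objective 6x + 3y at each:
  (0, 0): 0
  (0, 21/2): 63/2
  (5, 3): 39
  (6, 0): 36
Maximum is 39 at (5, 3).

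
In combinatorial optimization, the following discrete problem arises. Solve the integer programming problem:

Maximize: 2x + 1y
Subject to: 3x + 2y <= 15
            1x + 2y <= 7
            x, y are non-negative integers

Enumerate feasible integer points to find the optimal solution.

Constraint 1: 3x + 2y <= 15
Constraint 2: 1x + 2y <= 7
Feasible x range (need y >= 0): 0 <= x <= min(15/3, 7/1) => x in {0, ..., 5}.
Enumerate feasible integer points row by row (the coefficient of y is 1 > 0, so for each x the largest feasible y gives the best value):
  x = 0: y <= min((15 - 3*0)/2, (7 - 1*0)/2) => y in {0, ..., 3}; best 2*0 + 1*3 = 3
  x = 1: y <= min((15 - 3*1)/2, (7 - 1*1)/2) => y in {0, ..., 3}; best 2*1 + 1*3 = 5
  x = 2: y <= min((15 - 3*2)/2, (7 - 1*2)/2) => y in {0, ..., 2}; best 2*2 + 1*2 = 6
  x = 3: y <= min((15 - 3*3)/2, (7 - 1*3)/2) => y in {0, ..., 2}; best 2*3 + 1*2 = 8
  x = 4: y <= min((15 - 3*4)/2, (7 - 1*4)/2) => y in {0, ..., 1}; best 2*4 + 1*1 = 9
  x = 5: y <= min((15 - 3*5)/2, (7 - 1*5)/2) => y in {0}; best 2*5 + 1*0 = 10
The maximum 2x + 1y = 10 is achieved at x = 5, y = 0.
Check: 3*5 + 2*0 = 15 <= 15 and 1*5 + 2*0 = 5 <= 7.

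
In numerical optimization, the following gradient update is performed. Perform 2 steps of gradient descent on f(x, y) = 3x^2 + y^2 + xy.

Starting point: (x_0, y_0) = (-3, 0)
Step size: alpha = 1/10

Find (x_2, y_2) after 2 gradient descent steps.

f(x,y) = 3x^2 + y^2 + xy
grad_x = 6x + 1y, grad_y = 2y + 1x
Step 1: grad = (-18, -3), (-6/5, 3/10)
Step 2: grad = (-69/10, -3/5), (-51/100, 9/25)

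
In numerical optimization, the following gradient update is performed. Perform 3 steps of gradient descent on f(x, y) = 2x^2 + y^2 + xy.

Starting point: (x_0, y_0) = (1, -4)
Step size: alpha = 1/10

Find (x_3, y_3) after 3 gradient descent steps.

f(x,y) = 2x^2 + y^2 + xy
grad_x = 4x + 1y, grad_y = 2y + 1x
Step 1: grad = (0, -7), (1, -33/10)
Step 2: grad = (7/10, -28/5), (93/100, -137/50)
Step 3: grad = (49/50, -91/20), (104/125, -457/200)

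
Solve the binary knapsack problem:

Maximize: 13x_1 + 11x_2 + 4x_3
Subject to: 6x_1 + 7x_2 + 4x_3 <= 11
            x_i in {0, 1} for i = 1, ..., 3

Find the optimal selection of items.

Items: item 1 (v=13, w=6), item 2 (v=11, w=7), item 3 (v=4, w=4)
Capacity: 11
Checking all 8 subsets (w = total weight, v = total value):
  {}: w = 0, v = 0
  {1}: w = 6, v = 13
  {2}: w = 7, v = 11
  {3}: w = 4, v = 4
  {1, 2}: w = 13 > 11, infeasible
  {1, 3}: w = 10, v = 17
  {2, 3}: w = 11, v = 15
  {1, 2, 3}: w = 17 > 11, infeasible
Best feasible subset: items [1, 3]
Total weight: 10 <= 11, total value: 17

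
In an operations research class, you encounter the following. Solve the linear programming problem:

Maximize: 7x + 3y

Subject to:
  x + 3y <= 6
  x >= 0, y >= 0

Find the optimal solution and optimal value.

The feasible region has vertices at [(0, 0), (6, 0), (0, 2)].
Checking objective 7x + 3y at each vertex:
  (0, 0): 7*0 + 3*0 = 0
  (6, 0): 7*6 + 3*0 = 42
  (0, 2): 7*0 + 3*2 = 6
Maximum is 42 at (6, 0).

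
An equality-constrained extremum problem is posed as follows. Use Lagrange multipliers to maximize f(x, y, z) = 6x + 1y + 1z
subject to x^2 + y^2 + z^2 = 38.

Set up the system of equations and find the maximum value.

Lagrange conditions: 6 = 2*lambda*x, 1 = 2*lambda*y, 1 = 2*lambda*z
So x:6 = y:1 = z:1, i.e. x = 6t, y = 1t, z = 1t
Constraint: t^2*(6^2 + 1^2 + 1^2) = 38
  t^2 * 38 = 38  =>  t = sqrt(1)
Maximum = 6*6t + 1*1t + 1*1t = 38*sqrt(1) = 38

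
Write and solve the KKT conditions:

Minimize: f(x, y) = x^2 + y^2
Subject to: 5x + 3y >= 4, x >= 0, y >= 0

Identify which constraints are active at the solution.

KKT conditions for min x^2 + y^2 s.t. 5x + 3y >= 4, x >= 0, y >= 0:
Stationarity: 2x = mu*5 + mu_x, 2y = mu*3 + mu_y, with mu, mu_x, mu_y >= 0
Complementary slackness: mu*(5x + 3y - 4) = 0, mu_x*x = 0, mu_y*y = 0
(0, 0) is infeasible (5*0 + 3*0 < 4), so if mu = 0 stationarity would force x = mu_x/2 >= 0, y = mu_y/2 >= 0 with mu_x*x = mu_y*y = 0, i.e. x = y = 0: contradiction. Hence mu > 0 and 5x + 3y = 4 is active.
Try x > 0, y > 0 (so mu_x = mu_y = 0): x = 5*mu/2, y = 3*mu/2
Substitute: 5*(5*mu/2) + 3*(3*mu/2) = 4
  mu*34/2 = 4 => mu = 4/17
x* = 10/17 > 0, y* = 6/17 > 0, consistent with mu_x = mu_y = 0.
f is convex and the constraints are linear, so this KKT point is the global minimum.
f* = 8/17
Active constraints: 5x + 3y >= 4 (holds with equality, mu = 4/17 > 0); x >= 0 and y >= 0 are inactive (mu_x = mu_y = 0).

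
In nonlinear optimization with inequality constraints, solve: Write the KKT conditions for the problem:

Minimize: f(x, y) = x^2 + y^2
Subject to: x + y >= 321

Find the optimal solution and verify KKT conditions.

KKT conditions for min x^2 + y^2 s.t. x + y >= 321:
Stationarity: 2x = mu, 2y = mu
So x = y = mu/2.
Complementary slackness: mu*(x + y - 321) = 0
Primal feasibility: x + y >= 321; dual feasibility: mu >= 0
If mu = 0 then x = y = 0, but 0 + 0 < 321 is infeasible, so the constraint is active.
Constraint active: x + y = 2*(mu/2) = 321 => mu = 321
x = y = 321/2, f = 103041/2
Verify: stationarity 2*(321/2) = 321 = mu; primal 321/2 + 321/2 = 321 >= 321; dual mu = 321 >= 0; complementary slackness 321*(321 - 321) = 0. All KKT conditions hold.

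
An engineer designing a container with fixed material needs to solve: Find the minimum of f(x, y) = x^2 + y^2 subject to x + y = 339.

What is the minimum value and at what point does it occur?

Substitute y = 339 - x into f(x,y) = x^2 + y^2:
g(x) = x^2 + (339 - x)^2 = 2x^2 - 678x + 114921
g'(x) = 4x - 678 = 0  =>  x = 339/2
y = 339 - 339/2 = 339/2
Minimum value = (339/2)^2 + (339/2)^2 = 114921/2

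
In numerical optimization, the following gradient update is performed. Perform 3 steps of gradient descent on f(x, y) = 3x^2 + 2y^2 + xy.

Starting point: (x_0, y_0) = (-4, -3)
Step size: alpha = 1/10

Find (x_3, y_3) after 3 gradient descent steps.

f(x,y) = 3x^2 + 2y^2 + xy
grad_x = 6x + 1y, grad_y = 4y + 1x
Step 1: grad = (-27, -16), (-13/10, -7/5)
Step 2: grad = (-46/5, -69/10), (-19/50, -71/100)
Step 3: grad = (-299/100, -161/50), (-81/1000, -97/250)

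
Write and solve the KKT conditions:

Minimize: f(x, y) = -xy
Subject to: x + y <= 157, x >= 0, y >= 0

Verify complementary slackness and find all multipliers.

Problem: min -xy s.t. x + y <= 157 (multiplier lambda), x >= 0 (mu_x), y >= 0 (mu_y)
KKT stationarity: -y + lambda - mu_x = 0, -x + lambda - mu_y = 0, with lambda, mu_x, mu_y >= 0
Complementary slackness: lambda*(x + y - 157) = 0, mu_x*x = 0, mu_y*y = 0
If lambda = 0: y = -mu_x <= 0 and x = -mu_y <= 0 force x = y = 0 with f = 0; but x = y = 157/2 is feasible with f = -24649/4 < 0, so this is not the minimum. Hence lambda > 0 and x + y = 157.
Try x > 0, y > 0 (so mu_x = mu_y = 0): y = lambda, x = lambda => x = y = lambda
x + y = 157 => 2*lambda = 157 => lambda = 157/2
x* = y* = 157/2 > 0, consistent with mu_x = mu_y = 0.
(Any feasible point with x = 0 or y = 0 has f = 0 > -24649/4, so the minimum is not on those boundaries.)
min(-xy) = -24649/4 (i.e. max xy = 24649/4)
Multipliers: lambda = 157/2, mu_x = 0, mu_y = 0
Complementary slackness: lambda*(x + y - 157) = 157/2*(157/2 + 157/2 - 157) = 0, mu_x*x = 0*157/2 = 0, mu_y*y = 0*157/2 = 0. Satisfied.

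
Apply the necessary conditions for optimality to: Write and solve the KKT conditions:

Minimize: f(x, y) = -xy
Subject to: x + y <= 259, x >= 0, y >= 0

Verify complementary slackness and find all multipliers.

Problem: min -xy s.t. x + y <= 259 (multiplier lambda), x >= 0 (mu_x), y >= 0 (mu_y)
KKT stationarity: -y + lambda - mu_x = 0, -x + lambda - mu_y = 0, with lambda, mu_x, mu_y >= 0
Complementary slackness: lambda*(x + y - 259) = 0, mu_x*x = 0, mu_y*y = 0
If lambda = 0: y = -mu_x <= 0 and x = -mu_y <= 0 force x = y = 0 with f = 0; but x = y = 259/2 is feasible with f = -67081/4 < 0, so this is not the minimum. Hence lambda > 0 and x + y = 259.
Try x > 0, y > 0 (so mu_x = mu_y = 0): y = lambda, x = lambda => x = y = lambda
x + y = 259 => 2*lambda = 259 => lambda = 259/2
x* = y* = 259/2 > 0, consistent with mu_x = mu_y = 0.
(Any feasible point with x = 0 or y = 0 has f = 0 > -67081/4, so the minimum is not on those boundaries.)
min(-xy) = -67081/4 (i.e. max xy = 67081/4)
Multipliers: lambda = 259/2, mu_x = 0, mu_y = 0
Complementary slackness: lambda*(x + y - 259) = 259/2*(259/2 + 259/2 - 259) = 0, mu_x*x = 0*259/2 = 0, mu_y*y = 0*259/2 = 0. Satisfied.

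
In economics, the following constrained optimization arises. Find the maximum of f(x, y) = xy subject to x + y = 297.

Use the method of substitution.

Substitute y = 297 - x into f(x,y) = xy:
g(x) = x(297 - x) = 297x - x^2
g'(x) = 297 - 2x = 0  =>  x = 297/2
y = 297 - 297/2 = 297/2
Maximum value = (297/2) * (297/2) = 88209/4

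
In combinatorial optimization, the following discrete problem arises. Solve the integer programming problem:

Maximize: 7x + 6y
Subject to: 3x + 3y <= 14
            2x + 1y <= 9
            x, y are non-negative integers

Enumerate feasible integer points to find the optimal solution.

Constraint 1: 3x + 3y <= 14
Constraint 2: 2x + 1y <= 9
Feasible x range (need y >= 0): 0 <= x <= min(14/3, 9/2) => x in {0, ..., 4}.
Enumerate feasible integer points row by row (the coefficient of y is 6 > 0, so for each x the largest feasible y gives the best value):
  x = 0: y <= min((14 - 3*0)/3, (9 - 2*0)/1) => y in {0, ..., 4}; best 7*0 + 6*4 = 24
  x = 1: y <= min((14 - 3*1)/3, (9 - 2*1)/1) => y in {0, ..., 3}; best 7*1 + 6*3 = 25
  x = 2: y <= min((14 - 3*2)/3, (9 - 2*2)/1) => y in {0, ..., 2}; best 7*2 + 6*2 = 26
  x = 3: y <= min((14 - 3*3)/3, (9 - 2*3)/1) => y in {0, ..., 1}; best 7*3 + 6*1 = 27
  x = 4: y <= min((14 - 3*4)/3, (9 - 2*4)/1) => y in {0}; best 7*4 + 6*0 = 28
The maximum 7x + 6y = 28 is achieved at x = 4, y = 0.
Check: 3*4 + 3*0 = 12 <= 14 and 2*4 + 1*0 = 8 <= 9.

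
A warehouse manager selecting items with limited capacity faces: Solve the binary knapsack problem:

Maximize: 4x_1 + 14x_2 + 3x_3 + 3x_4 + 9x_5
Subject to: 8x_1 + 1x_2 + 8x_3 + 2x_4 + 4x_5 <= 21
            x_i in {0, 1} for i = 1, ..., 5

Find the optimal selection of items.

Items: item 1 (v=4, w=8), item 2 (v=14, w=1), item 3 (v=3, w=8), item 4 (v=3, w=2), item 5 (v=9, w=4)
Capacity: 21
Checking all 32 subsets (w = total weight, v = total value):
  {}: w = 0, v = 0
  {1}: w = 8, v = 4
  {2}: w = 1, v = 14
  {3}: w = 8, v = 3
  {4}: w = 2, v = 3
  {5}: w = 4, v = 9
  {1, 2}: w = 9, v = 18
  {1, 3}: w = 16, v = 7
  {1, 4}: w = 10, v = 7
  {1, 5}: w = 12, v = 13
  {2, 3}: w = 9, v = 17
  {2, 4}: w = 3, v = 17
  {2, 5}: w = 5, v = 23
  {3, 4}: w = 10, v = 6
  {3, 5}: w = 12, v = 12
  {4, 5}: w = 6, v = 12
  {1, 2, 3}: w = 17, v = 21
  {1, 2, 4}: w = 11, v = 21
  {1, 2, 5}: w = 13, v = 27
  {1, 3, 4}: w = 18, v = 10
  {1, 3, 5}: w = 20, v = 16
  {1, 4, 5}: w = 14, v = 16
  {2, 3, 4}: w = 11, v = 20
  {2, 3, 5}: w = 13, v = 26
  {2, 4, 5}: w = 7, v = 26
  {3, 4, 5}: w = 14, v = 15
  {1, 2, 3, 4}: w = 19, v = 24
  {1, 2, 3, 5}: w = 21, v = 30
  {1, 2, 4, 5}: w = 15, v = 30
  {1, 3, 4, 5}: w = 22 > 21, infeasible
  {2, 3, 4, 5}: w = 15, v = 29
  {1, 2, 3, 4, 5}: w = 23 > 21, infeasible
Best feasible subset: items [1, 2, 3, 5]
(The same value 30 is also attained by {1, 2, 4, 5}.)
Total weight: 21 <= 21, total value: 30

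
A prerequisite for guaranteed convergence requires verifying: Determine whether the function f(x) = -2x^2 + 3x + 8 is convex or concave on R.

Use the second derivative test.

f(x) = -2x^2 + 3x + 8
f'(x) = -4x + 3
f''(x) = -4
Since f''(x) = -4 < 0 for all x, f is concave on R.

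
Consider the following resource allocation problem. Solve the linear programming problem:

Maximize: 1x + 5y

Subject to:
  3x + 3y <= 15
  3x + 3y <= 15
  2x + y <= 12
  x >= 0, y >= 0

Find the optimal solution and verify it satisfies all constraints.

Feasible vertices: (0, 0), (0, 5), (5, 0)
Objective 1x + 5y at each vertex:
  (0, 0): 0
  (0, 5): 25
  (5, 0): 5
Maximum is 25 at (0, 5).
Verify constraints at (x, y) = (0, 5):
  3*0 + 3*5 = 15 <= 15 (active)
  3*0 + 3*5 = 15 <= 15 (active)
  2*0 + 1*5 = 5 <= 12
  x = 0 >= 0, y = 5 >= 0. All constraints satisfied.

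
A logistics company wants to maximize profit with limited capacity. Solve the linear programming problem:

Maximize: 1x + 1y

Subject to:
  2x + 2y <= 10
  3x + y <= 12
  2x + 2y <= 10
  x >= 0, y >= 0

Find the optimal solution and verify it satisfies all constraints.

Feasible vertices: (0, 0), (0, 5), (7/2, 3/2), (4, 0)
Objective 1x + 1y at each vertex:
  (0, 0): 0
  (0, 5): 5
  (7/2, 3/2): 5
  (4, 0): 4
Maximum is 5 at (0, 5).
Verify constraints at (x, y) = (0, 5):
  2*0 + 2*5 = 10 <= 10 (active)
  3*0 + 1*5 = 5 <= 12
  2*0 + 2*5 = 10 <= 10 (active)
  x = 0 >= 0, y = 5 >= 0. All constraints satisfied.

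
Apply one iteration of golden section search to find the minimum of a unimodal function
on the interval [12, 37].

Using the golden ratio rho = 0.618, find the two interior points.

Golden section search on [12, 37].
Golden ratio rho = 0.618 (approx).
Interior points:
  x_1 = 12 + (1-0.618)*25 = 21.5500
  x_2 = 12 + 0.618*25 = 27.4500
Compare f(x_1) and f(x_2) to determine which subinterval to keep.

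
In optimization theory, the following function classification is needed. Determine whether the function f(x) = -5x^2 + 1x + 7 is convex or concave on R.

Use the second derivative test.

f(x) = -5x^2 + 1x + 7
f'(x) = -10x + 1
f''(x) = -10
Since f''(x) = -10 < 0 for all x, f is concave on R.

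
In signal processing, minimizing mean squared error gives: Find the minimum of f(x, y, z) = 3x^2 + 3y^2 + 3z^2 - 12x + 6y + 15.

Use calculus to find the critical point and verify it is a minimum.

f(x,y,z) = 3x^2 + 3y^2 + 3z^2 - 12x + 6y + 15
df/dx = 6x + (-12) = 0 => x = 2
df/dy = 6y + (6) = 0 => y = -1
df/dz = 6z + (0) = 0 => z = 0
f(2,-1,0) = 3*(2)^2 + 3*(-1)^2 + 3*(0)^2 + -12*(2) + 6*(-1) + 15 = 0
Hessian is diagonal with entries 6, 6, 6 > 0, confirmed minimum.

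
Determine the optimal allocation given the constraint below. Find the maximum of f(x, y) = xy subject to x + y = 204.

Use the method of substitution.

Substitute y = 204 - x into f(x,y) = xy:
g(x) = x(204 - x) = 204x - x^2
g'(x) = 204 - 2x = 0  =>  x = 102
y = 204 - 102 = 102
Maximum value = 102 * 102 = 10404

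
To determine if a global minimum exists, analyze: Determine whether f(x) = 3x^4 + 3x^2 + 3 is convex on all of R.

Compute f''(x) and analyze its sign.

f(x) = 3x^4 + 3x^2 + 3
f'(x) = 12x^3 + 6x
f''(x) = 36x^2 + 6
f''(x) = 36x^2 + 6 >= 6 > 0 for all x
Therefore, f is convex on R.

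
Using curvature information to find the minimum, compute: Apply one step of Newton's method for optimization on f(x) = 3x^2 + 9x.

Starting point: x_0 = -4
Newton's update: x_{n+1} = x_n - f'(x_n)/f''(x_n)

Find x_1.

f(x) = 3x^2 + 9x
f'(x) = 6x + (9), f''(x) = 6
Newton step: x_1 = x_0 - f'(x_0)/f''(x_0)
f'(-4) = -15
x_1 = -4 - -15/6 = -3/2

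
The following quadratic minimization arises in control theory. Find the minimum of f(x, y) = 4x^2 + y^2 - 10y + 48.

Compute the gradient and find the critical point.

f(x,y) = 4x^2 + y^2 - 10y + 48
df/dx = 8x + (0) = 0  =>  x = 0
df/dy = 2y + (-10) = 0  =>  y = 5
f(0, 5) = 4*(0)^2 + 1*(5)^2 + -10*(5) + 48 = 23
Hessian is diagonal with entries 8, 2 > 0, so this is a minimum.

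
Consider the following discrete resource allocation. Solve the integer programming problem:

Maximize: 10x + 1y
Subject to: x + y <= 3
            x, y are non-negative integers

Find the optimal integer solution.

Objective: 10x + 1y, constraint: x + y <= 3
Coefficient of x is 10 >= coefficient of y is 1, so allocate the entire budget to x.
Optimal: x = 3, y = 0, value = 30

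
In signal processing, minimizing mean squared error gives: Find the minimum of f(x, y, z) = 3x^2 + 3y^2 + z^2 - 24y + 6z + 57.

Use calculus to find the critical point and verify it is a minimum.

f(x,y,z) = 3x^2 + 3y^2 + z^2 - 24y + 6z + 57
df/dx = 6x + (0) = 0 => x = 0
df/dy = 6y + (-24) = 0 => y = 4
df/dz = 2z + (6) = 0 => z = -3
f(0,4,-3) = 3*(0)^2 + 3*(4)^2 + 1*(-3)^2 + -24*(4) + 6*(-3) + 57 = 0
Hessian is diagonal with entries 6, 6, 2 > 0, confirmed minimum.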